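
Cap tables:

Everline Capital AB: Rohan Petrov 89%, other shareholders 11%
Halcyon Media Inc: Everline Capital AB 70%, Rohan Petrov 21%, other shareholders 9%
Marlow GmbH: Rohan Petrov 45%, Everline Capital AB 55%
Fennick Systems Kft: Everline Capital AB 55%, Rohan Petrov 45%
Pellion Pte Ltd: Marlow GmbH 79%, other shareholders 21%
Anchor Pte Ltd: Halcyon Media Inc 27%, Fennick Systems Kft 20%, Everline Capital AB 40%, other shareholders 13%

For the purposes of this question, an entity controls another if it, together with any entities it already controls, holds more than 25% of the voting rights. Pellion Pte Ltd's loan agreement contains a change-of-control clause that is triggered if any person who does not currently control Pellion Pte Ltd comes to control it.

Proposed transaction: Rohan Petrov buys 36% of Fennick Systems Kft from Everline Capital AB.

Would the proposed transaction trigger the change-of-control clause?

No

The purchase adds only to Rohan's holdings (Everline's stake shrinks), so Rohan is the only person who could newly come to control Pellion.
Rohan holds 89% of Everline, so Rohan controls Everline.
Rohan and Everline together hold 45% + 55% = 100% of Marlow, so Rohan controls Marlow.
Marlow holds 79% of Pellion, so Rohan controls Pellion.
So Rohan already controls Pellion before the transaction.
After the purchase, Rohan's direct stake in Fennick rises to 45% + 36% = 81%, and Everline's stake falls to 19%.
Rohan controlled Pellion already, so this is not a new person acquiring control; every other person's position is unchanged or reduced.
No new person acquires control, so the clause is not triggered.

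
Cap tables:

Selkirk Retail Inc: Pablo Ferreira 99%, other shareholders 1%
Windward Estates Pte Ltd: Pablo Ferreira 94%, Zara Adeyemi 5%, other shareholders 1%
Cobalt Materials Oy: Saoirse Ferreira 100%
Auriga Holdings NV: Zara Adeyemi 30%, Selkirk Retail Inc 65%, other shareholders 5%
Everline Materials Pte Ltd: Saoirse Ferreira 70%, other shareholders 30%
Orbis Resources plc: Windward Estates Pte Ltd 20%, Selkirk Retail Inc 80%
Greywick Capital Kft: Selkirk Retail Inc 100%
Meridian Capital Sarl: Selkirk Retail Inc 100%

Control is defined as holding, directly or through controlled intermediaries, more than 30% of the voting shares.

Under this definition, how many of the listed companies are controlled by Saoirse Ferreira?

2

Saoirse holds 100% of Cobalt, so Saoirse controls Cobalt.
Saoirse holds 70% of Everline, so Saoirse controls Everline.
No other company's threshold is met.
Saoirse controls 2 companies.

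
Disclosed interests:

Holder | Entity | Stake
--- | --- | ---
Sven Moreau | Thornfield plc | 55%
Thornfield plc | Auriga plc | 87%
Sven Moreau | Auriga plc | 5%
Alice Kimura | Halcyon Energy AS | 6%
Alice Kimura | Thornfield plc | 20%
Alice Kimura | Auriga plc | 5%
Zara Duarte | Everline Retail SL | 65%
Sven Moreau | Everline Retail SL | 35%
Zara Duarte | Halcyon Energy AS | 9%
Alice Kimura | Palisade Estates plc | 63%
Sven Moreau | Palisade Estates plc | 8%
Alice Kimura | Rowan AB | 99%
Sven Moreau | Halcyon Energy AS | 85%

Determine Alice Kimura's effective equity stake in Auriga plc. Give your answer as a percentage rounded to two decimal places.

22.40%

Alice reaches Auriga along 2 paths.
Via Thornfield: 20% × 87% = 17.4%.
Direct stake: 5% = 5%.
Total: 17.4% + 5% = 22.4%.
Rounded: 22.40%.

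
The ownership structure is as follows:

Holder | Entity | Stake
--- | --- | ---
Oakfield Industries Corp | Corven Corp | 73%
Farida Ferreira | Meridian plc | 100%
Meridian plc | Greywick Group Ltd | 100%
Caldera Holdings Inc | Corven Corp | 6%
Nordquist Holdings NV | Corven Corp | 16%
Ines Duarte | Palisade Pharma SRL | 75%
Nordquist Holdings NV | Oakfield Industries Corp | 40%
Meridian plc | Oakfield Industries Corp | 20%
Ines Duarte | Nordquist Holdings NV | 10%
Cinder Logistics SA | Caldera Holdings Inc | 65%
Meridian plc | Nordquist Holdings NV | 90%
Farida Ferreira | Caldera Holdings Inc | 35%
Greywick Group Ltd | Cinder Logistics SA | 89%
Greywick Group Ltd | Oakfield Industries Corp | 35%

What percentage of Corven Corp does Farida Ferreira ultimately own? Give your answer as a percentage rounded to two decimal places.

Farida reaches Corven along 6 paths.
Via Caldera: 35% × 6% = 2.1%.
Via Meridian → Greywick → Cinder → Caldera: 100% × 100% × 89% × 65% × 6% = 3.471%.
Via Meridian → Nordquist: 100% × 90% × 16% = 14.4%.
Via Meridian → Greywick → Oakfield: 100% × 100% × 35% × 73% = 25.55%.
Via Meridian → Nordquist → Oakfield: 100% × 90% × 40% × 73% = 26.28%.
Via Meridian → Oakfield: 100% × 20% × 73% = 14.6%.
Total: 2.1% + 3.471% + 14.4% + 25.55% + 26.28% + 14.6% = 86.401%.
Rounded: 86.40%.

86.40%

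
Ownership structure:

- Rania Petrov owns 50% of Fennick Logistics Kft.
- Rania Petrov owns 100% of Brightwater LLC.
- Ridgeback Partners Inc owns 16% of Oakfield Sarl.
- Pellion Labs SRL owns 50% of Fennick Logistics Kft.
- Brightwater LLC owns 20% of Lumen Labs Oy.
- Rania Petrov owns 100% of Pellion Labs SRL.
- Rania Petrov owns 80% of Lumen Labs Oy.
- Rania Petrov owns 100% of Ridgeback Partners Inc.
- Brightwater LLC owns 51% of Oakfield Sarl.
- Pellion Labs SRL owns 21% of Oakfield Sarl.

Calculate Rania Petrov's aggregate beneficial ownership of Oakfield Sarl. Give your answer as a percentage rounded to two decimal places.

88.00%

Rania reaches Oakfield along 3 paths.
Via Brightwater: 100% × 51% = 51%.
Via Pellion: 100% × 21% = 21%.
Via Ridgeback: 100% × 16% = 16%.
Total: 51% + 21% + 16% = 88%.
Rounded: 88.00%.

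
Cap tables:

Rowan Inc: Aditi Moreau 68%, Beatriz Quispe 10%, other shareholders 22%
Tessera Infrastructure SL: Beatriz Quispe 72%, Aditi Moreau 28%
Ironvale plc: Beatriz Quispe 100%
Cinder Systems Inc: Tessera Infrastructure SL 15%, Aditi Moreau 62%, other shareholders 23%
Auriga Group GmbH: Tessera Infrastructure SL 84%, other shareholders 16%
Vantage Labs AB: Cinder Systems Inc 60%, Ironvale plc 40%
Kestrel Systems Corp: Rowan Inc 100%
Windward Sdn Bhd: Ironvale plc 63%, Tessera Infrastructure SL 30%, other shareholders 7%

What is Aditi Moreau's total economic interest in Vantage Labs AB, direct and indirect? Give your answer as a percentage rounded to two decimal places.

39.72%

Aditi reaches Vantage along 2 paths.
Via Tessera → Cinder: 28% × 15% × 60% = 2.52%.
Via Cinder: 62% × 60% = 37.2%.
Total: 2.52% + 37.2% = 39.72%.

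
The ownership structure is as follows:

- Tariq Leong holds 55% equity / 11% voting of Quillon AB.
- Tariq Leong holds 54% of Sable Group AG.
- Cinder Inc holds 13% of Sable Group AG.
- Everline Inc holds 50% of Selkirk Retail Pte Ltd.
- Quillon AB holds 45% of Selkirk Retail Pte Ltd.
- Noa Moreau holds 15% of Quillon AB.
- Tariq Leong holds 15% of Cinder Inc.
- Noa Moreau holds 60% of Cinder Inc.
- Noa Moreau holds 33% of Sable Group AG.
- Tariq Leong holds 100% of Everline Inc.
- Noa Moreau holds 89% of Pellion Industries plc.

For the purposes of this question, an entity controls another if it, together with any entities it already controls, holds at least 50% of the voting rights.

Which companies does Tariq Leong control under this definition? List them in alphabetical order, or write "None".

Everline Inc, Sable Group AG, Selkirk Retail Pte Ltd

Tariq holds 54% of Sable, so Tariq controls Sable.
Tariq holds 100% of Everline, so Tariq controls Everline.
Everline holds 50% of Selkirk, so Tariq controls Selkirk.
No other company's threshold is met.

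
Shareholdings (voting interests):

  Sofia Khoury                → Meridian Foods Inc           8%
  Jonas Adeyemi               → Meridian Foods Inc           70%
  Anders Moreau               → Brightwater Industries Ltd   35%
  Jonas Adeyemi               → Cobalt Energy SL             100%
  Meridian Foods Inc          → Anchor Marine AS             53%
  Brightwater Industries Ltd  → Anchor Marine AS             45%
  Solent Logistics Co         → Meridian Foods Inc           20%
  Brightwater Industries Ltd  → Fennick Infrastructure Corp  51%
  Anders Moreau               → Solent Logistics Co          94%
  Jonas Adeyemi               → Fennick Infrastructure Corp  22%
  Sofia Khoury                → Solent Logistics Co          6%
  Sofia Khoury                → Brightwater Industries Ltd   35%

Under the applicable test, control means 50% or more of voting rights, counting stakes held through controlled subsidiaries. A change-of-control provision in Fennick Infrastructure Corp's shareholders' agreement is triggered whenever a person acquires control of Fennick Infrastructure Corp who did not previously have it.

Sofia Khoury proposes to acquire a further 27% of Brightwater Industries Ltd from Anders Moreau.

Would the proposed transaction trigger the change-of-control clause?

Yes

The purchase adds only to Sofia's holdings (Anders's stake shrinks), so Sofia is the only person who could newly come to control Fennick.
Sofia's largest direct stake is 35% in Brightwater, which does not meet the threshold, so Sofia controls no company.
Neither Sofia nor any entity Sofia controls holds any voting interest in Fennick.
So before the transaction, Sofia does not control Fennick.
After the purchase, Sofia's direct stake in Brightwater rises to 35% + 27% = 62%, and Anders's stake falls to 8%.
Sofia holds 62% of Brightwater, so Sofia controls Brightwater.
Brightwater holds 51% of Fennick, so Sofia controls Fennick.
Sofia did not control Fennick before and does after, so the clause is triggered.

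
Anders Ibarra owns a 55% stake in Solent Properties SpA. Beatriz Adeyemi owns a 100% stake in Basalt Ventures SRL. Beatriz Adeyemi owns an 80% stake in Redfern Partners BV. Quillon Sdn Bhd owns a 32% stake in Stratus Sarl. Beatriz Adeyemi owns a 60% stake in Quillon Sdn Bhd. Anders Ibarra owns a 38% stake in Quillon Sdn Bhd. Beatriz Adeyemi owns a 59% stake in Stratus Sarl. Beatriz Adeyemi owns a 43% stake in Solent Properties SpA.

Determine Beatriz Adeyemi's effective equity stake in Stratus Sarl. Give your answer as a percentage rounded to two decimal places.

Beatriz reaches Stratus along 2 paths.
Via Quillon: 60% × 32% = 19.2%.
Direct stake: 59% = 59%.
Total: 19.2% + 59% = 78.2%.
Rounded: 78.20%.

78.20%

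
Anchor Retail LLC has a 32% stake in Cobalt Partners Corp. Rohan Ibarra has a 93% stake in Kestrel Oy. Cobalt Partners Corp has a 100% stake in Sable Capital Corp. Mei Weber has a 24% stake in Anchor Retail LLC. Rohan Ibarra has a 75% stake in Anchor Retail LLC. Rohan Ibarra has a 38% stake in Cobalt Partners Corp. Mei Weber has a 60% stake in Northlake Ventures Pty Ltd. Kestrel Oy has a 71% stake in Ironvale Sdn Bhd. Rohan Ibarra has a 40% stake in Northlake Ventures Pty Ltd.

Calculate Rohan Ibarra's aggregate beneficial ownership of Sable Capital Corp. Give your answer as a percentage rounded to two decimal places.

62.00%

Rohan reaches Sable along 2 paths.
Via Anchor → Cobalt: 75% × 32% × 100% = 24%.
Via Cobalt: 38% × 100% = 38%.
Total: 24% + 38% = 62%.
Rounded: 62.00%.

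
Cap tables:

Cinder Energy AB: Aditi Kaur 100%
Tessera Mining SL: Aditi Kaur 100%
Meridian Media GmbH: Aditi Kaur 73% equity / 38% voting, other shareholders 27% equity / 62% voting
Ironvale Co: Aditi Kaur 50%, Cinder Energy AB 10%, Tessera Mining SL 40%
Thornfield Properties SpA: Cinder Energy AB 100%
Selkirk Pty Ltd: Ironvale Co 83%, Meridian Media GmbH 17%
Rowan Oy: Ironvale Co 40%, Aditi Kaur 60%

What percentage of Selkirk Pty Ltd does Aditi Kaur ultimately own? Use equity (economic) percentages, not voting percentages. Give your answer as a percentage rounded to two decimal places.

95.41%

Aditi reaches Selkirk along 4 paths.
Via Ironvale: 50% × 83% = 41.5%.
Via Cinder → Ironvale: 100% × 10% × 83% = 8.3%.
Via Tessera → Ironvale: 100% × 40% × 83% = 33.2%.
Via Meridian: 73% × 17% = 12.41%.
Total: 41.5% + 8.3% + 33.2% + 12.41% = 95.41%.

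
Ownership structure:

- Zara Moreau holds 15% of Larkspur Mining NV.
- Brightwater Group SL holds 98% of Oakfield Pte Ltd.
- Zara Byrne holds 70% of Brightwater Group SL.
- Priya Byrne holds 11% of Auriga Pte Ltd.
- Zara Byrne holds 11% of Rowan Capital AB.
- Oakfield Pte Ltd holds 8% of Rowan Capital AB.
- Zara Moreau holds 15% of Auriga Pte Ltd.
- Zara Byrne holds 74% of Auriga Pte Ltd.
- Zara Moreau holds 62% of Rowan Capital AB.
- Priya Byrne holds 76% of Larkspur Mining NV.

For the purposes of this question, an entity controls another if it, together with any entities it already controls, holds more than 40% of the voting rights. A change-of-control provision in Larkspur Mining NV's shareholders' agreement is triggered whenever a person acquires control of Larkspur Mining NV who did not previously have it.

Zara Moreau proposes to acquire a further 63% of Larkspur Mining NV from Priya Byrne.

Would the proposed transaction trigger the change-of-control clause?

The purchase adds only to Zara Moreau's holdings (Priya's stake shrinks), so Zara Moreau is the only person who could newly come to control Larkspur.
Zara Moreau holds 62% of Rowan, so Zara Moreau controls Rowan.
In Larkspur, Zara Moreau's side holds only 15%, not > 40%.
So before the transaction, Zara Moreau does not control Larkspur.
After the purchase, Zara Moreau's direct stake in Larkspur rises to 15% + 63% = 78%, and Priya's stake falls to 13%.
Zara Moreau holds 78% of Larkspur, so Zara Moreau controls Larkspur.
Zara Moreau did not control Larkspur before and does after, so the clause is triggered.

Yes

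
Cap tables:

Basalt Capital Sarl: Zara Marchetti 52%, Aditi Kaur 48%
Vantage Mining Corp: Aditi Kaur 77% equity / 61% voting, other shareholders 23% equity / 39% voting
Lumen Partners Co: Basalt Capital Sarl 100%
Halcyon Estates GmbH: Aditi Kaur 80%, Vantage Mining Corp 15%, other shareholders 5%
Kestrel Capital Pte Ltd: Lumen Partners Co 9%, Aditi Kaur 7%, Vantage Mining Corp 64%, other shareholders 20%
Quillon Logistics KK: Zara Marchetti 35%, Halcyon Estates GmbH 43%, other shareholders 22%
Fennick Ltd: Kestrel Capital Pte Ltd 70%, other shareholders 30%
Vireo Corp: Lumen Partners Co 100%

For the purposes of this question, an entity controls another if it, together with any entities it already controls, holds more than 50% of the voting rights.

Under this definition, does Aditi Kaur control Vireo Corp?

Aditi holds 61% of Vantage, so Aditi controls Vantage.
Aditi and Vantage together hold 80% + 15% = 95% of Halcyon, so Aditi controls Halcyon.
Aditi and Vantage together hold 7% + 64% = 71% of Kestrel, so Aditi controls Kestrel.
Kestrel holds 70% of Fennick, so Aditi controls Fennick.
Neither Aditi nor any entity Aditi controls holds any voting interest in Vireo.
So Aditi does not control Vireo.

No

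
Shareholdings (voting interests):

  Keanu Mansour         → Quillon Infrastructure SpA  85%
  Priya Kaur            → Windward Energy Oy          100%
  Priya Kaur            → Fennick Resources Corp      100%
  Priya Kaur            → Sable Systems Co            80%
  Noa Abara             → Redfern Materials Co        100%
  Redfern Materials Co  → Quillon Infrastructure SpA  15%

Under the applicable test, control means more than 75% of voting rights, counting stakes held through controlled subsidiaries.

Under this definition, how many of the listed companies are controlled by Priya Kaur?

3

Priya holds 100% of Windward, so Priya controls Windward.
Priya holds 80% of Sable, so Priya controls Sable.
Priya holds 100% of Fennick, so Priya controls Fennick.
No other company's threshold is met.
Priya controls 3 companies.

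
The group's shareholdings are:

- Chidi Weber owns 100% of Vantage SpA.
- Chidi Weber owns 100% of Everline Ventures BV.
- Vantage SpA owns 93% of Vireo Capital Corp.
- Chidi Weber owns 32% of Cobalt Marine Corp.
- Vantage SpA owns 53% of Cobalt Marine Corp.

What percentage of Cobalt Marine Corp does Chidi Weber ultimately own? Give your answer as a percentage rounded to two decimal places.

Chidi reaches Cobalt along 2 paths.
Direct stake: 32% = 32%.
Via Vantage: 100% × 53% = 53%.
Total: 32% + 53% = 85%.
Rounded: 85.00%.

85.00%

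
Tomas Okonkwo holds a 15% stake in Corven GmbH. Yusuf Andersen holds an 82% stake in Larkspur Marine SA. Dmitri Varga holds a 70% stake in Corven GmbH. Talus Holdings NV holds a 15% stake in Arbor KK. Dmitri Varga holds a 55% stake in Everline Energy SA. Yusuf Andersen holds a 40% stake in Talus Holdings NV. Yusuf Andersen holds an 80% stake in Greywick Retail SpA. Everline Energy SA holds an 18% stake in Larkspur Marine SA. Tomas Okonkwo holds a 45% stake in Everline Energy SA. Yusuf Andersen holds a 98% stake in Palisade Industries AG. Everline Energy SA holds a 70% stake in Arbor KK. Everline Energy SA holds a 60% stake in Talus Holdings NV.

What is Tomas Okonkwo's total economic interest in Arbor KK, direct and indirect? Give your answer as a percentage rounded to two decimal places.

35.55%

Tomas reaches Arbor along 2 paths.
Via Everline → Talus: 45% × 60% × 15% = 4.05%.
Via Everline: 45% × 70% = 31.5%.
Total: 4.05% + 31.5% = 35.55%.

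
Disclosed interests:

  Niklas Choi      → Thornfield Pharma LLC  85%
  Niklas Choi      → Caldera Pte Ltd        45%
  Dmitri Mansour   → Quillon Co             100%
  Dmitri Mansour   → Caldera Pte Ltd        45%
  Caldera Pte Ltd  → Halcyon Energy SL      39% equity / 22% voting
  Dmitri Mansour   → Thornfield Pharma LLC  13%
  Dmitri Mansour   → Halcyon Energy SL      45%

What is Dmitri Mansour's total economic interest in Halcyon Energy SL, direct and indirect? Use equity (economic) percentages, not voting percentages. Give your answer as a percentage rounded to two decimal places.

Dmitri reaches Halcyon along 2 paths.
Via Caldera: 45% × 39% = 17.55%.
Direct stake: 45% = 45%.
Total: 17.55% + 45% = 62.55%.

62.55%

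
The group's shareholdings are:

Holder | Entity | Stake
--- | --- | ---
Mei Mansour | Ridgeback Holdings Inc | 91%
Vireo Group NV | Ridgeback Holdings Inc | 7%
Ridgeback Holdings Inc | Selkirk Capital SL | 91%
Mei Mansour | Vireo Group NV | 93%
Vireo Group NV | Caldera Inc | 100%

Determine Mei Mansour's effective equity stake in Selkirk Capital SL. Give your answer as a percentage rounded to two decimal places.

Mei reaches Selkirk along 2 paths.
Via Ridgeback: 91% × 91% = 82.81%.
Via Vireo → Ridgeback: 93% × 7% × 91% = 5.9241%.
Total: 82.81% + 5.9241% = 88.7341%.
Rounded: 88.73%.

88.73%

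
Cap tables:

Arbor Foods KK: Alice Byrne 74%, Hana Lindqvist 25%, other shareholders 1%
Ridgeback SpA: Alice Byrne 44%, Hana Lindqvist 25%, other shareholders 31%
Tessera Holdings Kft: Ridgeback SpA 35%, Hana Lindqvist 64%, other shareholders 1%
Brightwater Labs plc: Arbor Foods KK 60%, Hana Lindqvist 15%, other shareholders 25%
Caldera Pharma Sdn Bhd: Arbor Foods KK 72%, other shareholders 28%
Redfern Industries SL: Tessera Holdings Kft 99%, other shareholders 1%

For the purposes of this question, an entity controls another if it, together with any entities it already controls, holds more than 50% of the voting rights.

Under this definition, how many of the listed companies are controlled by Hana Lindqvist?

2

Hana holds 64% of Tessera, so Hana controls Tessera.
Tessera holds 99% of Redfern, so Hana controls Redfern.
No other company's threshold is met.
Hana controls 2 companies.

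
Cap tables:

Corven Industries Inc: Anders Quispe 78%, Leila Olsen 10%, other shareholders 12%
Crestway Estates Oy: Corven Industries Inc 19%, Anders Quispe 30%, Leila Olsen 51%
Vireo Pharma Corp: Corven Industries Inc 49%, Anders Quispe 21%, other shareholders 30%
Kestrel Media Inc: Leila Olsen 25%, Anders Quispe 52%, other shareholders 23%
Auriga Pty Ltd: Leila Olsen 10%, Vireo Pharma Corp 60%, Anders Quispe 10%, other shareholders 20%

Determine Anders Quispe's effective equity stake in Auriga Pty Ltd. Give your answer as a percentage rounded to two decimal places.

45.53%

Anders reaches Auriga along 3 paths.
Via Corven → Vireo: 78% × 49% × 60% = 22.932%.
Via Vireo: 21% × 60% = 12.6%.
Direct stake: 10% = 10%.
Total: 22.932% + 12.6% + 10% = 45.532%.
Rounded: 45.53%.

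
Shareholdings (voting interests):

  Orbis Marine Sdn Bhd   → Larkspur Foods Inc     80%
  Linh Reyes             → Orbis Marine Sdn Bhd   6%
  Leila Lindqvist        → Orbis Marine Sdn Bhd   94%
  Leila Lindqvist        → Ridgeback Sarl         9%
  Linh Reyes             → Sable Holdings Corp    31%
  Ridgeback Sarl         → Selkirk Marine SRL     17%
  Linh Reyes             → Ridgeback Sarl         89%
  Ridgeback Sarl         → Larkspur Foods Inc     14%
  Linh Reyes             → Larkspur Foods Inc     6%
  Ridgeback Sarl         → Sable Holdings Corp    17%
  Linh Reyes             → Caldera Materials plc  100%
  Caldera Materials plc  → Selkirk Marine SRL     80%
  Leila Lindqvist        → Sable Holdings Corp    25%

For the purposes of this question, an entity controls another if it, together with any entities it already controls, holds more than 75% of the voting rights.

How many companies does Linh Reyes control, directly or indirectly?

3

Linh holds 89% of Ridgeback, so Linh controls Ridgeback.
Linh holds 100% of Caldera, so Linh controls Caldera.
Caldera and Ridgeback together hold 80% + 17% = 97% of Selkirk, so Linh controls Selkirk.
No other company's threshold is met.
Linh controls 3 companies.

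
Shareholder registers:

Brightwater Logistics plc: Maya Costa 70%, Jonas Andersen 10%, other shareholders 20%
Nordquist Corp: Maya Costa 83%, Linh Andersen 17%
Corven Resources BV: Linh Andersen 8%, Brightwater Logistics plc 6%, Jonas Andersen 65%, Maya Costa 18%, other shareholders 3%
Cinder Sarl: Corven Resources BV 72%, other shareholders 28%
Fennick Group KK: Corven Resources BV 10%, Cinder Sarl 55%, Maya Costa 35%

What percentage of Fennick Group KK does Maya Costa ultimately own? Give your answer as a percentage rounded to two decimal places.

46.01%

Maya reaches Fennick along 5 paths.
Via Brightwater → Corven: 70% × 6% × 10% = 0.42%.
Via Corven: 18% × 10% = 1.8%.
Via Brightwater → Corven → Cinder: 70% × 6% × 72% × 55% = 1.6632%.
Via Corven → Cinder: 18% × 72% × 55% = 7.128%.
Direct stake: 35% = 35%.
Total: 0.42% + 1.8% + 1.6632% + 7.128% + 35% = 46.0112%.
Rounded: 46.01%.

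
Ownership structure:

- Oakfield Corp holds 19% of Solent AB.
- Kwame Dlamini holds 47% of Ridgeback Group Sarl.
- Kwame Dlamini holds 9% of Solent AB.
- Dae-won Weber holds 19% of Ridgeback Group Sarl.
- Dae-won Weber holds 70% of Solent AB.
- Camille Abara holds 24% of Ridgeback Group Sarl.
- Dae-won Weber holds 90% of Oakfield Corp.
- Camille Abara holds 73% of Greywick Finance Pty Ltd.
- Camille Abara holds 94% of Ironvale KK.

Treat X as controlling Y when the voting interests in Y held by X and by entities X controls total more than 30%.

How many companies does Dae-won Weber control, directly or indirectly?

Dae-won holds 90% of Oakfield, so Dae-won controls Oakfield.
Dae-won and Oakfield together hold 70% + 19% = 89% of Solent, so Dae-won controls Solent.
No other company's threshold is met.
Dae-won controls 2 companies.

2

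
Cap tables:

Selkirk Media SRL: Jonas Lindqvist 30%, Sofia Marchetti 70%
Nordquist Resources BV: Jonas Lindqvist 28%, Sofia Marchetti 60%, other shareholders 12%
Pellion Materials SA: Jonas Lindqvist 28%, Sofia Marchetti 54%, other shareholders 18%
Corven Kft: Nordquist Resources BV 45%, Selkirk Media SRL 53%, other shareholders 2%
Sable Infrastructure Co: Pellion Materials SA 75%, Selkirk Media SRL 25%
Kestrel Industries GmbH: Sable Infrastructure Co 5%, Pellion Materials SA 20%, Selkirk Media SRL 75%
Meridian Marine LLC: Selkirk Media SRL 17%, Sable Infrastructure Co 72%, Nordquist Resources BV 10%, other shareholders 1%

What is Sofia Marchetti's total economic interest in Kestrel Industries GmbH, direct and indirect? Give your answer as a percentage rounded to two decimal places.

Sofia reaches Kestrel along 4 paths.
Via Pellion → Sable: 54% × 75% × 5% = 2.025%.
Via Selkirk → Sable: 70% × 25% × 5% = 0.875%.
Via Pellion: 54% × 20% = 10.8%.
Via Selkirk: 70% × 75% = 52.5%.
Total: 2.025% + 0.875% + 10.8% + 52.5% = 66.2%.
Rounded: 66.20%.

66.20%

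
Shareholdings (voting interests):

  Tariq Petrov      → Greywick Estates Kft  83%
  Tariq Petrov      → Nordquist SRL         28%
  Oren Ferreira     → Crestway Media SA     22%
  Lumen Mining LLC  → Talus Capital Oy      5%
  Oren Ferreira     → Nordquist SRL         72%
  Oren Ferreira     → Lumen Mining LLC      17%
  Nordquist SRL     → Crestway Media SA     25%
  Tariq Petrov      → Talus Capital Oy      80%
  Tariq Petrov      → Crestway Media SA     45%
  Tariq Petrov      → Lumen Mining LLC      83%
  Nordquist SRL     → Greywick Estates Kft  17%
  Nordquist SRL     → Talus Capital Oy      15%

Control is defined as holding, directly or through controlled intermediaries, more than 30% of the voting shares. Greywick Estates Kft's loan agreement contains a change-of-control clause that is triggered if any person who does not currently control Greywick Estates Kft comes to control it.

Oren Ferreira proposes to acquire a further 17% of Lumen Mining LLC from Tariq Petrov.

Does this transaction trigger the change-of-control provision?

The purchase adds only to Oren's holdings (Tariq's stake shrinks), so Oren is the only person who could newly come to control Greywick.
Oren holds 72% of Nordquist, so Oren controls Nordquist.
Nordquist and Oren together hold 25% + 22% = 47% of Crestway, so Oren controls Crestway.
In Greywick, Oren's side holds only 17%, not > 30%.
So before the transaction, Oren does not control Greywick.
After the purchase, Oren's direct stake in Lumen rises to 17% + 17% = 34%, and Tariq's stake falls to 66%.
Oren holds 34% of Lumen, so Oren controls Lumen.
After the transaction, Oren's side holds 17% of Greywick, not > 30%, so Oren still does not control Greywick.
No new person acquires control, so the clause is not triggered.

No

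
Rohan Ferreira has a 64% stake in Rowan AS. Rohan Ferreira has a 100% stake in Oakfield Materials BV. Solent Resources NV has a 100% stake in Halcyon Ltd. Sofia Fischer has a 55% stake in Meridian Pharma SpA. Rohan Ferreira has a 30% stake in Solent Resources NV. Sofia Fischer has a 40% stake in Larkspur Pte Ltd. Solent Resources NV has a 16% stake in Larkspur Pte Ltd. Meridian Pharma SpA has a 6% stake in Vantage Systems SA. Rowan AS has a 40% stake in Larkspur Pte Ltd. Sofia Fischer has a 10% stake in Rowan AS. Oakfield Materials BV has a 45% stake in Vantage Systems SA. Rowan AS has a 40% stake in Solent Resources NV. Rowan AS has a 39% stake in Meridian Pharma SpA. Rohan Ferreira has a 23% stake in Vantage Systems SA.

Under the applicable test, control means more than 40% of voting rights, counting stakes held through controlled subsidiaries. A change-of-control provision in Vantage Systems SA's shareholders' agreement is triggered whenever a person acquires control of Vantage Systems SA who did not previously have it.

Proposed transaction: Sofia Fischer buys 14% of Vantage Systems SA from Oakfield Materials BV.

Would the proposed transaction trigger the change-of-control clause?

The purchase adds only to Sofia's holdings (Oakfield's stake shrinks), so Sofia is the only person who could newly come to control Vantage.
Sofia holds 55% of Meridian, so Sofia controls Meridian.
In Vantage, Sofia's side holds only 6%, not > 40%.
So before the transaction, Sofia does not control Vantage.
After the purchase, Sofia holds 14% of Vantage directly, and Oakfield's stake falls to 31%.
After the transaction, Sofia's side holds 6% + 14% = 20% of Vantage, not > 40%, so Sofia still does not control Vantage.
No new person acquires control, so the clause is not triggered.

No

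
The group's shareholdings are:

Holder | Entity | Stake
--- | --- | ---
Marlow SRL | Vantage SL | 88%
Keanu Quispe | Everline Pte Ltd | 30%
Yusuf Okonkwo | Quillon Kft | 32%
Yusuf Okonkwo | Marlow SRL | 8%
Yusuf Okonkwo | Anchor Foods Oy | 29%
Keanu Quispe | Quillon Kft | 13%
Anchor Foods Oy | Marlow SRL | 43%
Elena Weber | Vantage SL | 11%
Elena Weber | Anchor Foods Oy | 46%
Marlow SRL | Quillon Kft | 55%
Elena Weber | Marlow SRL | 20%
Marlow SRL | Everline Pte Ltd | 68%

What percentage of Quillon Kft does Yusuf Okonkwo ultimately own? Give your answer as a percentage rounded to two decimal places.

43.26%

Yusuf reaches Quillon along 3 paths.
Via Anchor → Marlow: 29% × 43% × 55% = 6.8585%.
Via Marlow: 8% × 55% = 4.4%.
Direct stake: 32% = 32%.
Total: 6.8585% + 4.4% + 32% = 43.2585%.
Rounded: 43.26%.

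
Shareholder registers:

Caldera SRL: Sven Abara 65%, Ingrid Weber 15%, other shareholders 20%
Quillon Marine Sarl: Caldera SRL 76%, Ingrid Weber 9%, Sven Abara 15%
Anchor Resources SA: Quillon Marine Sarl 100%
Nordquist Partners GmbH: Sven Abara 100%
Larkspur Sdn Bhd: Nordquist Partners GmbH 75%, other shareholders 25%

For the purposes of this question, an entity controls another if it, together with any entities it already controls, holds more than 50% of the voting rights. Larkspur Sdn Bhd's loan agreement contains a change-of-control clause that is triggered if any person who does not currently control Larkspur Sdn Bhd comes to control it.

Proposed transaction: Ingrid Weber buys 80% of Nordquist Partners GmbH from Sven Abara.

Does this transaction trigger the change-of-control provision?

Yes

The purchase adds only to Ingrid's holdings (Sven's stake shrinks), so Ingrid is the only person who could newly come to control Larkspur.
Ingrid's largest direct stake is 15% in Caldera, which does not meet the threshold, so Ingrid controls no company.
Neither Ingrid nor any entity Ingrid controls holds any voting interest in Larkspur.
So before the transaction, Ingrid does not control Larkspur.
After the purchase, Ingrid holds 80% of Nordquist directly, and Sven's stake falls to 20%.
Ingrid holds 80% of Nordquist, so Ingrid controls Nordquist.
Nordquist holds 75% of Larkspur, so Ingrid controls Larkspur.
Ingrid did not control Larkspur before and does after, so the clause is triggered.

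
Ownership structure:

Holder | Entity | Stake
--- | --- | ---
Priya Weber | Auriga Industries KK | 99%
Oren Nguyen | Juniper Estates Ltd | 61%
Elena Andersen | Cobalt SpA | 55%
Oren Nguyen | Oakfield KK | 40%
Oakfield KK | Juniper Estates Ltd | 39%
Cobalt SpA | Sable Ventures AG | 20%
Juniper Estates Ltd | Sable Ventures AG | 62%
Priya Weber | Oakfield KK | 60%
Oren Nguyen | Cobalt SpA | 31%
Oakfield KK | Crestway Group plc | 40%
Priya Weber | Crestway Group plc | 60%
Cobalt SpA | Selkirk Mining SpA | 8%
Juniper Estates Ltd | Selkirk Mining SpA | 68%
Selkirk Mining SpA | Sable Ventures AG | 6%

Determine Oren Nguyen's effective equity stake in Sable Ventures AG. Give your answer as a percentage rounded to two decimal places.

56.97%

Oren reaches Sable along 6 paths.
Via Cobalt: 31% × 20% = 6.2%.
Via Oakfield → Juniper: 40% × 39% × 62% = 9.672%.
Via Juniper: 61% × 62% = 37.82%.
Via Oakfield → Juniper → Selkirk: 40% × 39% × 68% × 6% = 0.63648%.
Via Juniper → Selkirk: 61% × 68% × 6% = 2.4888%.
Via Cobalt → Selkirk: 31% × 8% × 6% = 0.1488%.
Total: 6.2% + 9.672% + 37.82% + 0.63648% + 2.4888% + 0.1488% = 56.96608%.
Rounded: 56.97%.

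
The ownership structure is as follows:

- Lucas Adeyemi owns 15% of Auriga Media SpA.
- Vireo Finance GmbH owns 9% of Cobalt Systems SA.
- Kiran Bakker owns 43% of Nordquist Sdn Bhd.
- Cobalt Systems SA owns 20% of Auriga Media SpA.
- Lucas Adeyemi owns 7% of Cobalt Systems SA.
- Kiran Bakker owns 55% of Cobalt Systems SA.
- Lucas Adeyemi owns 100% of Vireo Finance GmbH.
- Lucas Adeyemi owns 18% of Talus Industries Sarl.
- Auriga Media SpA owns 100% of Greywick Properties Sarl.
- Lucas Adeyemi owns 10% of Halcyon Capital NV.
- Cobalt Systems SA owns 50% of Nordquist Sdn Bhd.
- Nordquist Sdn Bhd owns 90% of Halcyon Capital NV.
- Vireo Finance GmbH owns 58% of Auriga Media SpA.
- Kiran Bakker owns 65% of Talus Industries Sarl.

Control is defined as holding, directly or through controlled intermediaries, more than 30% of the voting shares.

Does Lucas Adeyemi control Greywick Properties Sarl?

Yes

Lucas holds 100% of Vireo, so Lucas controls Vireo.
Lucas and Vireo together hold 15% + 58% = 73% of Auriga, so Lucas controls Auriga.
Auriga holds 100% of Greywick, so Lucas controls Greywick.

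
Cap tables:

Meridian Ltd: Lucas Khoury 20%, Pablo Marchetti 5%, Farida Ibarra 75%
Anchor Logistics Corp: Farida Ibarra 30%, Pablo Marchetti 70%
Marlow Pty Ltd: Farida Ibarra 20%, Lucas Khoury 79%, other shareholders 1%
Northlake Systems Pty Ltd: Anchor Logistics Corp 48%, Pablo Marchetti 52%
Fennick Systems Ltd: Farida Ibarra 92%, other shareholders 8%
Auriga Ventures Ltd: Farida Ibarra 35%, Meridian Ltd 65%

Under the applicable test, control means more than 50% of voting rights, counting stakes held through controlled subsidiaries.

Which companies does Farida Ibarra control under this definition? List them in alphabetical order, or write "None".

Auriga Ventures Ltd, Fennick Systems Ltd, Meridian Ltd

Farida holds 75% of Meridian, so Farida controls Meridian.
Farida holds 92% of Fennick, so Farida controls Fennick.
Farida and Meridian together hold 35% + 65% = 100% of Auriga, so Farida controls Auriga.
No other company's threshold is met.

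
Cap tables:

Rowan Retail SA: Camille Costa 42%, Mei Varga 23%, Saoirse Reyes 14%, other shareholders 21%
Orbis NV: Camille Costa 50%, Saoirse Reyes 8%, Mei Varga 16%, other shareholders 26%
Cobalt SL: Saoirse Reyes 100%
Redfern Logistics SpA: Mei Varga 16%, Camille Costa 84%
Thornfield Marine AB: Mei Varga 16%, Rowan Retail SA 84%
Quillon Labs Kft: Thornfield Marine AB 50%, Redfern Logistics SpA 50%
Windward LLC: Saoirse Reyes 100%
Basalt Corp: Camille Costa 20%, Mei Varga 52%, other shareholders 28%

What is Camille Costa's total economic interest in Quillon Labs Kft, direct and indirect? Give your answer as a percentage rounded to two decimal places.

59.64%

Camille reaches Quillon along 2 paths.
Via Rowan → Thornfield: 42% × 84% × 50% = 17.64%.
Via Redfern: 84% × 50% = 42%.
Total: 17.64% + 42% = 59.64%.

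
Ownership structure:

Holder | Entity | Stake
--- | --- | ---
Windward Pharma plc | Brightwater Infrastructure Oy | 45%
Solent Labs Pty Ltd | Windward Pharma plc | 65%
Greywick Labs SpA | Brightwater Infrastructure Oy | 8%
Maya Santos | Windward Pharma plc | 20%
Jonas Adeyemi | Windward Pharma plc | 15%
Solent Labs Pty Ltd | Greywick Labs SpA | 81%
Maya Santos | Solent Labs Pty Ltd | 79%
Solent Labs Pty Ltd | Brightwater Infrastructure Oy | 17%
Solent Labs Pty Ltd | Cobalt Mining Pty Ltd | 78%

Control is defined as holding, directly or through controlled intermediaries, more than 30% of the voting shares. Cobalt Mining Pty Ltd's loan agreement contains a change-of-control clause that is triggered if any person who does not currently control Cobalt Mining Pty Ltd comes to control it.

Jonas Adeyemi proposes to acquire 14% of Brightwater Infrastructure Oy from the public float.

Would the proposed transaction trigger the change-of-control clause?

The purchase changes only Jonas's holdings, so Jonas is the only person who could newly come to control Cobalt.
Jonas's largest direct stake is 15% in Windward, which does not meet the threshold, so Jonas controls no company.
Neither Jonas nor any entity Jonas controls holds any voting interest in Cobalt.
So before the transaction, Jonas does not control Cobalt.
After the purchase, Jonas holds 14% of Brightwater directly.
Jonas's side now holds 14% of Brightwater, not > 30%, so Jonas still does not control Brightwater.
After the transaction, neither Jonas nor any entity Jonas controls holds a voting interest in Cobalt, so Jonas still does not control it.
No new person acquires control, so the clause is not triggered.

No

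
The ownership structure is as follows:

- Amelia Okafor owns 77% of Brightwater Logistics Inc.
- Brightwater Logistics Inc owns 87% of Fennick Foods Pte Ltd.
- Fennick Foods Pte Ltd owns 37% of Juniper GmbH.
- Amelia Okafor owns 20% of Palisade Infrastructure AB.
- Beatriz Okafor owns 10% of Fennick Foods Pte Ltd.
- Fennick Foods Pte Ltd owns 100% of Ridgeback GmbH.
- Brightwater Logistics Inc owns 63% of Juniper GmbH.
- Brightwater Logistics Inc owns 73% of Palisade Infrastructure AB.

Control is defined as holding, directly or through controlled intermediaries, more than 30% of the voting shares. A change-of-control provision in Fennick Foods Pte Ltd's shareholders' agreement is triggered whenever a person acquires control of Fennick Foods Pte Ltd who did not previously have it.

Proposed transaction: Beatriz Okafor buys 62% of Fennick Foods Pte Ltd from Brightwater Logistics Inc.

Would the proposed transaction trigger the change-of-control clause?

The purchase adds only to Beatriz's holdings (Brightwater's stake shrinks), so Beatriz is the only person who could newly come to control Fennick.
Beatriz's largest direct stake is 10% in Fennick, which does not meet the threshold, so Beatriz controls no company.
In Fennick, Beatriz's side holds only 10%, not > 30%.
So before the transaction, Beatriz does not control Fennick.
After the purchase, Beatriz's direct stake in Fennick rises to 10% + 62% = 72%, and Brightwater's stake falls to 25%.
Beatriz holds 72% of Fennick, so Beatriz controls Fennick.
Beatriz did not control Fennick before and does after, so the clause is triggered.

Yes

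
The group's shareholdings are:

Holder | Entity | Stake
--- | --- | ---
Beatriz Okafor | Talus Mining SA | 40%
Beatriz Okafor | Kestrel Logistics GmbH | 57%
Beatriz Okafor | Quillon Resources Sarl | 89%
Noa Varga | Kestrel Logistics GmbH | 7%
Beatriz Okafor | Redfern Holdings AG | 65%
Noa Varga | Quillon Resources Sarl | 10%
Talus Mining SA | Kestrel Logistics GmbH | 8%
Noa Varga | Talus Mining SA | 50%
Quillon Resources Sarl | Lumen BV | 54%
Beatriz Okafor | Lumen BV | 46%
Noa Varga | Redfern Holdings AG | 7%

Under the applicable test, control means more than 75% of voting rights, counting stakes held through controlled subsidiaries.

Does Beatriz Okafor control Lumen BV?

Yes

Beatriz holds 89% of Quillon, so Beatriz controls Quillon.
Beatriz and Quillon together hold 46% + 54% = 100% of Lumen, so Beatriz controls Lumen.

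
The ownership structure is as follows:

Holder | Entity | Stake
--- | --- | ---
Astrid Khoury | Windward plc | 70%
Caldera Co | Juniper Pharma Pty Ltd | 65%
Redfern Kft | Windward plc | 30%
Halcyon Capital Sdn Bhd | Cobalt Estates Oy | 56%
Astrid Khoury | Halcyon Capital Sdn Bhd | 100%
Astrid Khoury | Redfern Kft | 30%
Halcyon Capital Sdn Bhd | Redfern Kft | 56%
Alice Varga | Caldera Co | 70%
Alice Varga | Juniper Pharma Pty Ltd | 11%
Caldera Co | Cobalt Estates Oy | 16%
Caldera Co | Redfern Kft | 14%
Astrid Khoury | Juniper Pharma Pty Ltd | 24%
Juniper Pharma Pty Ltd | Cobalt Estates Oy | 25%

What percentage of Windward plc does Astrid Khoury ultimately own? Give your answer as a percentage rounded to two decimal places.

95.80%

Astrid reaches Windward along 3 paths.
Direct stake: 70% = 70%.
Via Redfern: 30% × 30% = 9%.
Via Halcyon → Redfern: 100% × 56% × 30% = 16.8%.
Total: 70% + 9% + 16.8% = 95.8%.
Rounded: 95.80%.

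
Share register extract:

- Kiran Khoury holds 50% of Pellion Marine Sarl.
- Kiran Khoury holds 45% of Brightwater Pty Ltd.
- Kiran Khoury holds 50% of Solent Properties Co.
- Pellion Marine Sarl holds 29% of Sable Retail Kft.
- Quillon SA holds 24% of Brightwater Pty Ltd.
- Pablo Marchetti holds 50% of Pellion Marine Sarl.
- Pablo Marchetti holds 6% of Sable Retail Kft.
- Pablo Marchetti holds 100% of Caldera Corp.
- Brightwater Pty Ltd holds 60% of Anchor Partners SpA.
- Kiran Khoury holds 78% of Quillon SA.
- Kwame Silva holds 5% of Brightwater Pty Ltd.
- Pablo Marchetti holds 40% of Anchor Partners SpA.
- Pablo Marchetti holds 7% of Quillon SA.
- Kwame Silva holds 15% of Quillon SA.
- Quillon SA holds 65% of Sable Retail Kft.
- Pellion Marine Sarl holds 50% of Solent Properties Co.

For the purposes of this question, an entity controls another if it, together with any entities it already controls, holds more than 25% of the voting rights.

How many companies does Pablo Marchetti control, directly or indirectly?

Pablo holds 100% of Caldera, so Pablo controls Caldera.
Pablo holds 40% of Anchor, so Pablo controls Anchor.
Pablo holds 50% of Pellion, so Pablo controls Pellion.
Pellion holds 50% of Solent, so Pablo controls Solent.
Pellion and Pablo together hold 29% + 6% = 35% of Sable, so Pablo controls Sable.
No other company's threshold is met.
Pablo controls 5 companies.

5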